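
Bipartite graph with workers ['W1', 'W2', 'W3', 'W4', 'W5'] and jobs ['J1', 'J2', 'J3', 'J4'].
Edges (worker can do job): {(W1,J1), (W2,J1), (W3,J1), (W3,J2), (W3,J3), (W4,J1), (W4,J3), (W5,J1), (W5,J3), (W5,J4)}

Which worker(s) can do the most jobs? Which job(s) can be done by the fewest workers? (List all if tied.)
Most versatile: W3, W5 (3 jobs); Least covered: J2, J4 (1 workers)

Worker degrees (jobs they can do): W1:1, W2:1, W3:3, W4:2, W5:3
Job degrees (workers who can do it): J1:5, J2:1, J3:3, J4:1

Maximum worker degree is 3, achieved by: W3, W5
Minimum job degree is 1, achieved by: J2, J4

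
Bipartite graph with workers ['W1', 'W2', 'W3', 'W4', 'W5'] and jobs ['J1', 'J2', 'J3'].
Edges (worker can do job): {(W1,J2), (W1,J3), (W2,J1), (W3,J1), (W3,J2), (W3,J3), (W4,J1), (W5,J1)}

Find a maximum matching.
Matching: {(W1,J2), (W3,J3), (W5,J1)}

Maximum matching (size 3):
  W1 → J2
  W3 → J3
  W5 → J1

Each worker is assigned to at most one job, and each job to at most one worker.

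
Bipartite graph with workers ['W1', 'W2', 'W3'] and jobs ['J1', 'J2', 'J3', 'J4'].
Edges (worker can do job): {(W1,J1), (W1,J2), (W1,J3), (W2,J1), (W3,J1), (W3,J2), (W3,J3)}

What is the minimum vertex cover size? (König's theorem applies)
Minimum vertex cover size = 3

By König's theorem: in bipartite graphs,
min vertex cover = max matching = 3

Maximum matching has size 3, so minimum vertex cover also has size 3.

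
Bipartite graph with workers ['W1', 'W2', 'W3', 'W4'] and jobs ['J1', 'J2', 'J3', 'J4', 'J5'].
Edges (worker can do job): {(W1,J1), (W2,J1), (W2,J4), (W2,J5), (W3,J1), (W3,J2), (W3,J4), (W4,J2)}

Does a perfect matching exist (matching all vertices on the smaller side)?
Yes, perfect matching exists (size 4)

Perfect matching: {(W1,J1), (W2,J5), (W3,J4), (W4,J2)}
All 4 vertices on the smaller side are matched.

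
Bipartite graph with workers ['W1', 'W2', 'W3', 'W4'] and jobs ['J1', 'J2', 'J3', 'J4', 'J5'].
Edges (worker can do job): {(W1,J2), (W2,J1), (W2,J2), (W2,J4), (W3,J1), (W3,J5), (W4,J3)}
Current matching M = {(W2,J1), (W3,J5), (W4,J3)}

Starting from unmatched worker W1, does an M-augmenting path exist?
Yes: W1 → J2

An M-augmenting path alternates non-matching / matching edges, starting and ending at unmatched vertices.
Path: W1 → J2
(J2 is unmatched in M, so the path is augmenting.)
Flipping edges along this path would increase |M| from 3 to 4.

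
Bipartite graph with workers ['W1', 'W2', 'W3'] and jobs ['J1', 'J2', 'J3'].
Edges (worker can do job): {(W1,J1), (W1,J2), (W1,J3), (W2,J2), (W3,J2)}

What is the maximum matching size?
Maximum matching size = 2

Maximum matching: {(W1,J3), (W3,J2)}
Size: 2

This assigns 2 workers to 2 distinct jobs.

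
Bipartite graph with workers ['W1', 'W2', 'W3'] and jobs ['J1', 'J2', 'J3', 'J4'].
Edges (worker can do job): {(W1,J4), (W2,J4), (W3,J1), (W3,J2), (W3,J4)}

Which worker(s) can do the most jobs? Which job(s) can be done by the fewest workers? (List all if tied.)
Most versatile: W3 (3 jobs); Least covered: J3 (0 workers)

Worker degrees (jobs they can do): W1:1, W2:1, W3:3
Job degrees (workers who can do it): J1:1, J2:1, J3:0, J4:3

Maximum worker degree is 3, achieved by: W3
Minimum job degree is 0, achieved by: J3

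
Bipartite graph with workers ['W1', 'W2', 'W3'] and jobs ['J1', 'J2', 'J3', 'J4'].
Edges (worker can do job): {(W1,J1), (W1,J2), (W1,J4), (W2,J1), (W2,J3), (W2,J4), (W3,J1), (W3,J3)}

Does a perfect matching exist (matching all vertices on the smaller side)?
Yes, perfect matching exists (size 3)

Perfect matching: {(W1,J2), (W2,J4), (W3,J1)}
All 3 vertices on the smaller side are matched.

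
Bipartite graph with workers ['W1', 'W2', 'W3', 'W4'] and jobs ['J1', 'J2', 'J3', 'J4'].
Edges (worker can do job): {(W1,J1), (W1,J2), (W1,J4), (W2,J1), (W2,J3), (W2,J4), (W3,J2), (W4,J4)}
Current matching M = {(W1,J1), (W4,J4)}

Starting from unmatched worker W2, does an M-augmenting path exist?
Yes: W2 → J1 → W1 → J2

An M-augmenting path alternates non-matching / matching edges, starting and ending at unmatched vertices.
Path: W2 → J1 → W1 → J2
(J2 is unmatched in M, so the path is augmenting.)
Flipping edges along this path would increase |M| from 2 to 3.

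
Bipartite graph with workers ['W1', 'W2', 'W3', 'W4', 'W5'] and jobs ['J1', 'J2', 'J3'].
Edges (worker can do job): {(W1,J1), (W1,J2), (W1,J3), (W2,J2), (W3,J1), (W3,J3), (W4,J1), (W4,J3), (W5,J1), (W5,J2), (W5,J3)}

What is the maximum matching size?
Maximum matching size = 3

Maximum matching: {(W3,J3), (W4,J1), (W5,J2)}
Size: 3

This assigns 3 workers to 3 distinct jobs.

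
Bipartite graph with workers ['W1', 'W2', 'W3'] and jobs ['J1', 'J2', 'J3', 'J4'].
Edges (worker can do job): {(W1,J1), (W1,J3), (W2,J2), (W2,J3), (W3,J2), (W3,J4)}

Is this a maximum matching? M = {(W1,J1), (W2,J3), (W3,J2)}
Yes, size 3 is maximum

Proposed matching has size 3.
Maximum matching size for this graph: 3.

This is a maximum matching.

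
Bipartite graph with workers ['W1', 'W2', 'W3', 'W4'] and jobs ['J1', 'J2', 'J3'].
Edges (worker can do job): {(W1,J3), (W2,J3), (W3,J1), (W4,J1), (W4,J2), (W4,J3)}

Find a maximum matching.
Matching: {(W1,J3), (W3,J1), (W4,J2)}

Maximum matching (size 3):
  W1 → J3
  W3 → J1
  W4 → J2

Each worker is assigned to at most one job, and each job to at most one worker.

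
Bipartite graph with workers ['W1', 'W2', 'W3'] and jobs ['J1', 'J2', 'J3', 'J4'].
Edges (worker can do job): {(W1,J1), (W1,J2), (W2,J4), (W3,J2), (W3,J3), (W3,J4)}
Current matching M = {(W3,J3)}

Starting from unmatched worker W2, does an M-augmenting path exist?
Yes: W2 → J4

An M-augmenting path alternates non-matching / matching edges, starting and ending at unmatched vertices.
Path: W2 → J4
(J4 is unmatched in M, so the path is augmenting.)
Flipping edges along this path would increase |M| from 1 to 2.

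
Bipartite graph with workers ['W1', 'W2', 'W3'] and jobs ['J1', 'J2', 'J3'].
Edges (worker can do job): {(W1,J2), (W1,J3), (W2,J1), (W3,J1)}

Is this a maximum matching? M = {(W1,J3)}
No, size 1 is not maximum

Proposed matching has size 1.
Maximum matching size for this graph: 2.

This is NOT maximum - can be improved to size 2.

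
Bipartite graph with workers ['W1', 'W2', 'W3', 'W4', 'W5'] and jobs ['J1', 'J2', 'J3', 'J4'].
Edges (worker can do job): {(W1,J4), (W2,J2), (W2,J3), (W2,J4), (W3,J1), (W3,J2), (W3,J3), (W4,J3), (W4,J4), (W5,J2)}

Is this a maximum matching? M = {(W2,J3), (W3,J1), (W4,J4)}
No, size 3 is not maximum

Proposed matching has size 3.
Maximum matching size for this graph: 4.

This is NOT maximum - can be improved to size 4.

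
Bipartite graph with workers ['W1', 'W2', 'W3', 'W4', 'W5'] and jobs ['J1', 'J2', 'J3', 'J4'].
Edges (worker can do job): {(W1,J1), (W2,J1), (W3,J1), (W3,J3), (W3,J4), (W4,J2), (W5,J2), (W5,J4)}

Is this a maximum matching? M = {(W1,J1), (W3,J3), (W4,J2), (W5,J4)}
Yes, size 4 is maximum

Proposed matching has size 4.
Maximum matching size for this graph: 4.

This is a maximum matching.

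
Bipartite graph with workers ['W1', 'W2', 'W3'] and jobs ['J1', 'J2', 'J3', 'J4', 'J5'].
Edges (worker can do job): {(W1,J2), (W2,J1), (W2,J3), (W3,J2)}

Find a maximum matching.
Matching: {(W2,J1), (W3,J2)}

Maximum matching (size 2):
  W2 → J1
  W3 → J2

Each worker is assigned to at most one job, and each job to at most one worker.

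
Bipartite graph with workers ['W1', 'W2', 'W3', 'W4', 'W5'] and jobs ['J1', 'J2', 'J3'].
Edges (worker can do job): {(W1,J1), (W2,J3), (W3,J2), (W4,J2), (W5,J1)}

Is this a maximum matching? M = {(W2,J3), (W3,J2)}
No, size 2 is not maximum

Proposed matching has size 2.
Maximum matching size for this graph: 3.

This is NOT maximum - can be improved to size 3.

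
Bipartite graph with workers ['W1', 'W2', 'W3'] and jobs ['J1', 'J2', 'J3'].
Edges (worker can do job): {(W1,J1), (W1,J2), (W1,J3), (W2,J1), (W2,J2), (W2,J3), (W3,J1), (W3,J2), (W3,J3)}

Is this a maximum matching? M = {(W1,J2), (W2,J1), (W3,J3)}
Yes, size 3 is maximum

Proposed matching has size 3.
Maximum matching size for this graph: 3.

This is a maximum matching.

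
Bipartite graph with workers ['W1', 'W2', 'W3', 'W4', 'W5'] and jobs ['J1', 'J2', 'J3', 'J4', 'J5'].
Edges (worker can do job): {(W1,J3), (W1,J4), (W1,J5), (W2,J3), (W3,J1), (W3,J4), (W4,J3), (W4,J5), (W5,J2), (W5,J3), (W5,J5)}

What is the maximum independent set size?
Maximum independent set = 5

By König's theorem:
- Min vertex cover = Max matching = 5
- Max independent set = Total vertices - Min vertex cover
- Max independent set = 10 - 5 = 5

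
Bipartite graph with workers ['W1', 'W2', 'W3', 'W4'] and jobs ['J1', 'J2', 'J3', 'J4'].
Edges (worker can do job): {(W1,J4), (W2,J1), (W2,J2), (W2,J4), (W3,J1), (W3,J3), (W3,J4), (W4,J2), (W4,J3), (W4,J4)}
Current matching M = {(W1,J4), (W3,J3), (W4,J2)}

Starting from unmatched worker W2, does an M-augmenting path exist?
Yes: W2 → J2 → W4 → J3 → W3 → J1

An M-augmenting path alternates non-matching / matching edges, starting and ending at unmatched vertices.
Path: W2 → J2 → W4 → J3 → W3 → J1
(J1 is unmatched in M, so the path is augmenting.)
Flipping edges along this path would increase |M| from 3 to 4.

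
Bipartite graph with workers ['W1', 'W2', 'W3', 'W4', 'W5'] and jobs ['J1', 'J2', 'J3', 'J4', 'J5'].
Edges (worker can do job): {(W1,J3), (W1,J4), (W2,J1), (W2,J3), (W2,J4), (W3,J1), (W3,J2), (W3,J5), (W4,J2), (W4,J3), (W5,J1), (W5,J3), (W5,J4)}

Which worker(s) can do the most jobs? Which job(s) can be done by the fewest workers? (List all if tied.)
Most versatile: W2, W3, W5 (3 jobs); Least covered: J5 (1 workers)

Worker degrees (jobs they can do): W1:2, W2:3, W3:3, W4:2, W5:3
Job degrees (workers who can do it): J1:3, J2:2, J3:4, J4:3, J5:1

Maximum worker degree is 3, achieved by: W2, W3, W5
Minimum job degree is 1, achieved by: J5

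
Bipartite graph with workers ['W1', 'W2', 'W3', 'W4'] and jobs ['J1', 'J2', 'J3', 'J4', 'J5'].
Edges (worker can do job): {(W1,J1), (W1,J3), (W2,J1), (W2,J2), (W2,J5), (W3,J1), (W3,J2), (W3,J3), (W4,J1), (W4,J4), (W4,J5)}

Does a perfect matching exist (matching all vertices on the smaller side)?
Yes, perfect matching exists (size 4)

Perfect matching: {(W1,J3), (W2,J5), (W3,J2), (W4,J1)}
All 4 vertices on the smaller side are matched.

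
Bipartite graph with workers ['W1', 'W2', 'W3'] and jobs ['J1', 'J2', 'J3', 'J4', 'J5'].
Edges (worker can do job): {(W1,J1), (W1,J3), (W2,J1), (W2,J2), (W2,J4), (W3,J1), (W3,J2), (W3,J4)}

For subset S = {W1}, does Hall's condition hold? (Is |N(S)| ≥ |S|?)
Yes: |N(S)| = 2, |S| = 1

Subset S = {W1}
Neighbors N(S) = {J1, J3}

|N(S)| = 2, |S| = 1
Hall's condition: |N(S)| ≥ |S| is satisfied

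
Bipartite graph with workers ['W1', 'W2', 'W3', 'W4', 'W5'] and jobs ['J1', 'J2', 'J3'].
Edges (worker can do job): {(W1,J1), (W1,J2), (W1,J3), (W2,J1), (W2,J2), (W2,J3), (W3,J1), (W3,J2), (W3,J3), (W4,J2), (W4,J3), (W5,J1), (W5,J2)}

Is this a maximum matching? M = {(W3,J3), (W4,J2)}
No, size 2 is not maximum

Proposed matching has size 2.
Maximum matching size for this graph: 3.

This is NOT maximum - can be improved to size 3.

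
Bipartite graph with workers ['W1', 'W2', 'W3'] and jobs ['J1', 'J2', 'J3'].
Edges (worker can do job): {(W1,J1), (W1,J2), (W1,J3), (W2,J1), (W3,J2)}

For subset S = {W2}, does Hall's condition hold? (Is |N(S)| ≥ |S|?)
Yes: |N(S)| = 1, |S| = 1

Subset S = {W2}
Neighbors N(S) = {J1}

|N(S)| = 1, |S| = 1
Hall's condition: |N(S)| ≥ |S| is satisfied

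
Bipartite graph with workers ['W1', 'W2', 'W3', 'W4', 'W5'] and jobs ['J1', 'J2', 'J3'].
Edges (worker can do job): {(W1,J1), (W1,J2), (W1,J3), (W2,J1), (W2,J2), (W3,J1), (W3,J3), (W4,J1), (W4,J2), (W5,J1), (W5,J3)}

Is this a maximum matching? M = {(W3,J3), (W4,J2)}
No, size 2 is not maximum

Proposed matching has size 2.
Maximum matching size for this graph: 3.

This is NOT maximum - can be improved to size 3.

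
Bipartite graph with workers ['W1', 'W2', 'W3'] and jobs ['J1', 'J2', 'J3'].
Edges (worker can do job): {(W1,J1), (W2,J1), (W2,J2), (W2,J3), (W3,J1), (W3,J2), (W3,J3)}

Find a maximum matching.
Matching: {(W1,J1), (W2,J3), (W3,J2)}

Maximum matching (size 3):
  W1 → J1
  W2 → J3
  W3 → J2

Each worker is assigned to at most one job, and each job to at most one worker.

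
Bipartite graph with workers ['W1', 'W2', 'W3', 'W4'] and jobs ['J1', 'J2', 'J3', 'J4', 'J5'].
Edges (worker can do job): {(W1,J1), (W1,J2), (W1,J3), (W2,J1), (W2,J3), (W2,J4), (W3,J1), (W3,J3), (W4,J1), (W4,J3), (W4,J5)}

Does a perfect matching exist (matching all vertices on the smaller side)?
Yes, perfect matching exists (size 4)

Perfect matching: {(W1,J2), (W2,J4), (W3,J3), (W4,J1)}
All 4 vertices on the smaller side are matched.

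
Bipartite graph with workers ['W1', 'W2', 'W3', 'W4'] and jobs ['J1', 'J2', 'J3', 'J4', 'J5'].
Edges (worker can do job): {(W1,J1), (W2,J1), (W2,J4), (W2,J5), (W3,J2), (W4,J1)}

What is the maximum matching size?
Maximum matching size = 3

Maximum matching: {(W2,J4), (W3,J2), (W4,J1)}
Size: 3

This assigns 3 workers to 3 distinct jobs.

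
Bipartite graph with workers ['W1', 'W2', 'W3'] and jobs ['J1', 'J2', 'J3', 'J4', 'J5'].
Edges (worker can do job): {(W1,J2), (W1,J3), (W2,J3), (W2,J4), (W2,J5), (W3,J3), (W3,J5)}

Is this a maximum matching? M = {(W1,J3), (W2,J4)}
No, size 2 is not maximum

Proposed matching has size 2.
Maximum matching size for this graph: 3.

This is NOT maximum - can be improved to size 3.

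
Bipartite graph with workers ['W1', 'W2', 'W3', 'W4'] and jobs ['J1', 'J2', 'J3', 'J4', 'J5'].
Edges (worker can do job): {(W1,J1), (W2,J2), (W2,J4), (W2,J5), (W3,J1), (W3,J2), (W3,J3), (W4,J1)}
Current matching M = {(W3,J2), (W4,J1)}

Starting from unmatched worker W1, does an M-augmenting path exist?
No augmenting path from W1

Alternating search from W1 reaches jobs: {J1}.
Every reachable job is already matched in M, and following those matched edges back to workers exposes no further unvisited jobs.
No M-augmenting path from W1 exists.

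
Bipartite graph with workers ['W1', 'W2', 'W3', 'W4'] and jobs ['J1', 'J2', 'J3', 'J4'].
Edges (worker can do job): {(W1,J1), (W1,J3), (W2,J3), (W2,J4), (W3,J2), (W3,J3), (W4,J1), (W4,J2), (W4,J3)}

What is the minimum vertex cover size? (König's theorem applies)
Minimum vertex cover size = 4

By König's theorem: in bipartite graphs,
min vertex cover = max matching = 4

Maximum matching has size 4, so minimum vertex cover also has size 4.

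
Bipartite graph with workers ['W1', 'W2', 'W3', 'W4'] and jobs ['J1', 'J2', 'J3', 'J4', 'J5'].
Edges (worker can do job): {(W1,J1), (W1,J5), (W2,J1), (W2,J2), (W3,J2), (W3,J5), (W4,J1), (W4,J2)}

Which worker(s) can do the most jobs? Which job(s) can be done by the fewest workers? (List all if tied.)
Most versatile: W1, W2, W3, W4 (2 jobs); Least covered: J3, J4 (0 workers)

Worker degrees (jobs they can do): W1:2, W2:2, W3:2, W4:2
Job degrees (workers who can do it): J1:3, J2:3, J3:0, J4:0, J5:2

Maximum worker degree is 2, achieved by: W1, W2, W3, W4
Minimum job degree is 0, achieved by: J3, J4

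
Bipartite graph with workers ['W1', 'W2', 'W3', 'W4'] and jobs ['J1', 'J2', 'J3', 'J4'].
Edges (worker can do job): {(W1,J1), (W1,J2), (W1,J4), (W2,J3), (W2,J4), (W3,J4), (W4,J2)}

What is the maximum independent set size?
Maximum independent set = 4

By König's theorem:
- Min vertex cover = Max matching = 4
- Max independent set = Total vertices - Min vertex cover
- Max independent set = 8 - 4 = 4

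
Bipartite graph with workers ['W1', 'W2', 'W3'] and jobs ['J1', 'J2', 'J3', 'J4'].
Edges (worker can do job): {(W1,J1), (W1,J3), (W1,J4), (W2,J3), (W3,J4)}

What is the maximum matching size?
Maximum matching size = 3

Maximum matching: {(W1,J1), (W2,J3), (W3,J4)}
Size: 3

This assigns 3 workers to 3 distinct jobs.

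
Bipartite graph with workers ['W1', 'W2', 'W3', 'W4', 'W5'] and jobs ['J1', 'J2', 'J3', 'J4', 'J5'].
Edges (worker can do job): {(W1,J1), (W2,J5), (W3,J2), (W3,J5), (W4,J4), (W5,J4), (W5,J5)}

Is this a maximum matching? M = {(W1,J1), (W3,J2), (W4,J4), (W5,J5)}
Yes, size 4 is maximum

Proposed matching has size 4.
Maximum matching size for this graph: 4.

This is a maximum matching.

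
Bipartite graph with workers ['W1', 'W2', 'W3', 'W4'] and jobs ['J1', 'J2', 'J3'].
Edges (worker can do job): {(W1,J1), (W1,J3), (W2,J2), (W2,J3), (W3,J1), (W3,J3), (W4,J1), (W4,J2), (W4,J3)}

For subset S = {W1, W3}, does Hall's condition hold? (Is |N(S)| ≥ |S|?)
Yes: |N(S)| = 2, |S| = 2

Subset S = {W1, W3}
Neighbors N(S) = {J1, J3}

|N(S)| = 2, |S| = 2
Hall's condition: |N(S)| ≥ |S| is satisfied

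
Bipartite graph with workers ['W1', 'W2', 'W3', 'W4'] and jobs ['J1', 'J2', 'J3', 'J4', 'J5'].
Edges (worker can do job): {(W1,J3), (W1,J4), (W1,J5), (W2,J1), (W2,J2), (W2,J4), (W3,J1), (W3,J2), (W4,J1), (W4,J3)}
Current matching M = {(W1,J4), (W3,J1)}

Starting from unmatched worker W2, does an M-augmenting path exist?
Yes: W2 → J1 → W3 → J2

An M-augmenting path alternates non-matching / matching edges, starting and ending at unmatched vertices.
Path: W2 → J1 → W3 → J2
(J2 is unmatched in M, so the path is augmenting.)
Flipping edges along this path would increase |M| from 2 to 3.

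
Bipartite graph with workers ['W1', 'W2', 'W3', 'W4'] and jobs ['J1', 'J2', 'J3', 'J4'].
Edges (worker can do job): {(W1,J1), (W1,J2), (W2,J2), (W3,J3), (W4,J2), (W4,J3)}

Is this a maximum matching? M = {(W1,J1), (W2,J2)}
No, size 2 is not maximum

Proposed matching has size 2.
Maximum matching size for this graph: 3.

This is NOT maximum - can be improved to size 3.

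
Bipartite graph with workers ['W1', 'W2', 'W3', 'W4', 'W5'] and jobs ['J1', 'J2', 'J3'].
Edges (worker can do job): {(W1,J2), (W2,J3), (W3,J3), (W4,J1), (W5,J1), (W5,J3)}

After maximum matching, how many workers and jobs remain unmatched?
Unmatched: 2 workers, 0 jobs

Maximum matching size: 3
Workers: 5 total, 3 matched, 2 unmatched
Jobs: 3 total, 3 matched, 0 unmatched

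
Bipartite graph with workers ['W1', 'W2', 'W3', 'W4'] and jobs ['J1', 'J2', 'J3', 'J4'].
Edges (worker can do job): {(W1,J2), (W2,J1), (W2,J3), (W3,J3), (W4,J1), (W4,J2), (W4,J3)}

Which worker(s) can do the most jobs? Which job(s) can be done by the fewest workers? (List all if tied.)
Most versatile: W4 (3 jobs); Least covered: J4 (0 workers)

Worker degrees (jobs they can do): W1:1, W2:2, W3:1, W4:3
Job degrees (workers who can do it): J1:2, J2:2, J3:3, J4:0

Maximum worker degree is 3, achieved by: W4
Minimum job degree is 0, achieved by: J4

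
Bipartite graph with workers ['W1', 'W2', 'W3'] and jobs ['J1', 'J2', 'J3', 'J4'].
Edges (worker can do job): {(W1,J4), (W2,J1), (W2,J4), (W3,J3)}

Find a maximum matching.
Matching: {(W1,J4), (W2,J1), (W3,J3)}

Maximum matching (size 3):
  W1 → J4
  W2 → J1
  W3 → J3

Each worker is assigned to at most one job, and each job to at most one worker.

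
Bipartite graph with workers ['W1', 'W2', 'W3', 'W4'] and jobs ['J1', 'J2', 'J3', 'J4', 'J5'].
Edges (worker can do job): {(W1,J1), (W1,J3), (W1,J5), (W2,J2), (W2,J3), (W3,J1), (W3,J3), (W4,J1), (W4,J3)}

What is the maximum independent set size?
Maximum independent set = 5

By König's theorem:
- Min vertex cover = Max matching = 4
- Max independent set = Total vertices - Min vertex cover
- Max independent set = 9 - 4 = 5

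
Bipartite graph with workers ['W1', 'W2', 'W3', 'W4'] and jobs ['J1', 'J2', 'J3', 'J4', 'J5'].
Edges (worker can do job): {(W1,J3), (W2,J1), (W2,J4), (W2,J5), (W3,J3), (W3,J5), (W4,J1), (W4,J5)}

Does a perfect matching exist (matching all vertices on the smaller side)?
Yes, perfect matching exists (size 4)

Perfect matching: {(W1,J3), (W2,J4), (W3,J5), (W4,J1)}
All 4 vertices on the smaller side are matched.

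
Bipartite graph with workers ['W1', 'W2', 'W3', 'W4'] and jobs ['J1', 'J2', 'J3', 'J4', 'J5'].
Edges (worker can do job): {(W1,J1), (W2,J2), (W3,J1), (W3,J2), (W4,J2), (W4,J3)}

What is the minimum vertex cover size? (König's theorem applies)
Minimum vertex cover size = 3

By König's theorem: in bipartite graphs,
min vertex cover = max matching = 3

Maximum matching has size 3, so minimum vertex cover also has size 3.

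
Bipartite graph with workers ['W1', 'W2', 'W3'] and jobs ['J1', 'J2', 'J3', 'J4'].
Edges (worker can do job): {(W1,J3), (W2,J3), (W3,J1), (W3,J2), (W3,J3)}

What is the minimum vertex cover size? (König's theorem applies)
Minimum vertex cover size = 2

By König's theorem: in bipartite graphs,
min vertex cover = max matching = 2

Maximum matching has size 2, so minimum vertex cover also has size 2.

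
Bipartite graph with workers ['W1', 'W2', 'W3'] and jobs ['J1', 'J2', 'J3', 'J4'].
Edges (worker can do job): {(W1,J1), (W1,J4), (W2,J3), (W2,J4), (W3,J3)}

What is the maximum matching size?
Maximum matching size = 3

Maximum matching: {(W1,J1), (W2,J4), (W3,J3)}
Size: 3

This assigns 3 workers to 3 distinct jobs.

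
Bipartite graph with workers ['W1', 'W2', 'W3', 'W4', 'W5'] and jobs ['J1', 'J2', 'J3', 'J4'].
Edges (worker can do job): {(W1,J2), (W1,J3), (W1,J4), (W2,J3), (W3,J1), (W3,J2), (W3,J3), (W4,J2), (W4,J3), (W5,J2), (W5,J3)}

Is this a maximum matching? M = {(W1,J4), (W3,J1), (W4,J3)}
No, size 3 is not maximum

Proposed matching has size 3.
Maximum matching size for this graph: 4.

This is NOT maximum - can be improved to size 4.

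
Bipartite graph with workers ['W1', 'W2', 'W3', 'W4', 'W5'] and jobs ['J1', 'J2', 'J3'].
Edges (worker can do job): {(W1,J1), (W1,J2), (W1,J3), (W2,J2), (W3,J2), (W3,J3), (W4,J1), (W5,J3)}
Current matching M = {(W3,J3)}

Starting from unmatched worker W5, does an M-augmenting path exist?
Yes: W5 → J3 → W3 → J2

An M-augmenting path alternates non-matching / matching edges, starting and ending at unmatched vertices.
Path: W5 → J3 → W3 → J2
(J2 is unmatched in M, so the path is augmenting.)
Flipping edges along this path would increase |M| from 1 to 2.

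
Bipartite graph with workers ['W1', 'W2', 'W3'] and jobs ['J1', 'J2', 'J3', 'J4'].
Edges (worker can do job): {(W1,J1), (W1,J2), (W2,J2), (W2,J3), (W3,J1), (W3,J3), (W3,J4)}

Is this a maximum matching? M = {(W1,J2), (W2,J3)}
No, size 2 is not maximum

Proposed matching has size 2.
Maximum matching size for this graph: 3.

This is NOT maximum - can be improved to size 3.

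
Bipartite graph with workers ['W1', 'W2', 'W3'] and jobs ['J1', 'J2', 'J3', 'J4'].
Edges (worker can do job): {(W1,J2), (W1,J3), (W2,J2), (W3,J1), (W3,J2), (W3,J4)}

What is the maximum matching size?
Maximum matching size = 3

Maximum matching: {(W1,J3), (W2,J2), (W3,J1)}
Size: 3

This assigns 3 workers to 3 distinct jobs.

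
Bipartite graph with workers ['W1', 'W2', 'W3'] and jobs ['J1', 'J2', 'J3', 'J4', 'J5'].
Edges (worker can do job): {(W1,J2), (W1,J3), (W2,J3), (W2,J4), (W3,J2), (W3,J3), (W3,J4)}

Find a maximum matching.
Matching: {(W1,J3), (W2,J4), (W3,J2)}

Maximum matching (size 3):
  W1 → J3
  W2 → J4
  W3 → J2

Each worker is assigned to at most one job, and each job to at most one worker.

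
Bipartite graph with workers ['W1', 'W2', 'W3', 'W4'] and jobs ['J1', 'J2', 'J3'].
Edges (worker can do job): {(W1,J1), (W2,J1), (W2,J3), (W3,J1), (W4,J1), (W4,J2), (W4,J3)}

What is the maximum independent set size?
Maximum independent set = 4

By König's theorem:
- Min vertex cover = Max matching = 3
- Max independent set = Total vertices - Min vertex cover
- Max independent set = 7 - 3 = 4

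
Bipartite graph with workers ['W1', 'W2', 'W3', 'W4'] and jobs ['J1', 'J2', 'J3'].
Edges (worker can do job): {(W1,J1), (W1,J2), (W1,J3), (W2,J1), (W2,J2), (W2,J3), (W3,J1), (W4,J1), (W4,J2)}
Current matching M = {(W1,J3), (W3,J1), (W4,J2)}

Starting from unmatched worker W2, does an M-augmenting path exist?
No augmenting path from W2

Alternating search from W2 reaches jobs: {J1, J2, J3}.
Every reachable job is already matched in M, and following those matched edges back to workers exposes no further unvisited jobs.
No M-augmenting path from W2 exists.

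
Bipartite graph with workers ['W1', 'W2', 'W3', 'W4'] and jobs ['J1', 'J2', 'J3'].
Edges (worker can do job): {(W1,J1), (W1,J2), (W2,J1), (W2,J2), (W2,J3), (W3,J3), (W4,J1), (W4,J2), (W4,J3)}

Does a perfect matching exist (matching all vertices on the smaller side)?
Yes, perfect matching exists (size 3)

Perfect matching: {(W1,J1), (W2,J2), (W4,J3)}
All 3 vertices on the smaller side are matched.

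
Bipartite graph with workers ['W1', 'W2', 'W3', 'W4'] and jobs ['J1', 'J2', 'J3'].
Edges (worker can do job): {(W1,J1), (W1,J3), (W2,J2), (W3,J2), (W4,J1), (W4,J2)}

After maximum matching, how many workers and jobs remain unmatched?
Unmatched: 1 workers, 0 jobs

Maximum matching size: 3
Workers: 4 total, 3 matched, 1 unmatched
Jobs: 3 total, 3 matched, 0 unmatched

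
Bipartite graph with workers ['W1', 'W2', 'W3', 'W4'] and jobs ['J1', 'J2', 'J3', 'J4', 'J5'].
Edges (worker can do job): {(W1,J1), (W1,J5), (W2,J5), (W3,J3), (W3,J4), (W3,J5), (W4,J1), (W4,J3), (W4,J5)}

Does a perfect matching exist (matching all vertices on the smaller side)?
Yes, perfect matching exists (size 4)

Perfect matching: {(W1,J1), (W2,J5), (W3,J4), (W4,J3)}
All 4 vertices on the smaller side are matched.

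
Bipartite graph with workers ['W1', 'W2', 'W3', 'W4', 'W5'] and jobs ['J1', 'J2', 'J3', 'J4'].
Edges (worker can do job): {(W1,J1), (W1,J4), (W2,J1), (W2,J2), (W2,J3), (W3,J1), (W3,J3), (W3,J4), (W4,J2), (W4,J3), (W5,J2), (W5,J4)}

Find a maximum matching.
Matching: {(W1,J1), (W3,J4), (W4,J3), (W5,J2)}

Maximum matching (size 4):
  W1 → J1
  W3 → J4
  W4 → J3
  W5 → J2

Each worker is assigned to at most one job, and each job to at most one worker.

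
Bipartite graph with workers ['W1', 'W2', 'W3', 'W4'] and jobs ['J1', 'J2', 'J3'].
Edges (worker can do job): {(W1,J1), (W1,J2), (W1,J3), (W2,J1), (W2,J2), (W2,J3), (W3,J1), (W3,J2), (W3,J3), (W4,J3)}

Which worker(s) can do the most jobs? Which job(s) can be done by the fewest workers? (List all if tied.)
Most versatile: W1, W2, W3 (3 jobs); Least covered: J1, J2 (3 workers)

Worker degrees (jobs they can do): W1:3, W2:3, W3:3, W4:1
Job degrees (workers who can do it): J1:3, J2:3, J3:4

Maximum worker degree is 3, achieved by: W1, W2, W3
Minimum job degree is 3, achieved by: J1, J2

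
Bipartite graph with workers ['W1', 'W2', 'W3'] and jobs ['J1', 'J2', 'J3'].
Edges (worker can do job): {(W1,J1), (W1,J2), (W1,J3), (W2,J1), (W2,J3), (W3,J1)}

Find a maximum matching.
Matching: {(W1,J2), (W2,J3), (W3,J1)}

Maximum matching (size 3):
  W1 → J2
  W2 → J3
  W3 → J1

Each worker is assigned to at most one job, and each job to at most one worker.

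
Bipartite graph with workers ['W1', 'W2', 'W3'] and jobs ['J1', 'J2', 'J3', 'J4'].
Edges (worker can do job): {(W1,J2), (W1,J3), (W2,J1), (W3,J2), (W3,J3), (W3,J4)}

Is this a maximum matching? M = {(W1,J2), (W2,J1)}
No, size 2 is not maximum

Proposed matching has size 2.
Maximum matching size for this graph: 3.

This is NOT maximum - can be improved to size 3.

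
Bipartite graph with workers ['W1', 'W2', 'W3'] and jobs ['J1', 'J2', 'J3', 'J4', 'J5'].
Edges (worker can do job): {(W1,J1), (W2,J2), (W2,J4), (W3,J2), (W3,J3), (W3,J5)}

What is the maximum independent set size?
Maximum independent set = 5

By König's theorem:
- Min vertex cover = Max matching = 3
- Max independent set = Total vertices - Min vertex cover
- Max independent set = 8 - 3 = 5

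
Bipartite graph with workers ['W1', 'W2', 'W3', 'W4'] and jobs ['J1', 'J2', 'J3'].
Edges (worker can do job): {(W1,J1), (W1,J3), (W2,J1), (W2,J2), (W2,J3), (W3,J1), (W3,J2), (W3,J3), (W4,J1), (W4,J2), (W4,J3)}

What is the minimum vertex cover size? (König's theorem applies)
Minimum vertex cover size = 3

By König's theorem: in bipartite graphs,
min vertex cover = max matching = 3

Maximum matching has size 3, so minimum vertex cover also has size 3.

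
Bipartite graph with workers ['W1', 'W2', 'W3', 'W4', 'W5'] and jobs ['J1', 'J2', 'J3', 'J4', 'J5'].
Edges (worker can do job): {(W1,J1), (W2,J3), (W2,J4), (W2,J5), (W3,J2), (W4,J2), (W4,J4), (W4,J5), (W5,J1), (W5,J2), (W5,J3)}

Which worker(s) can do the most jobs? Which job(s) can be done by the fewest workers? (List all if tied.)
Most versatile: W2, W4, W5 (3 jobs); Least covered: J1, J3, J4, J5 (2 workers)

Worker degrees (jobs they can do): W1:1, W2:3, W3:1, W4:3, W5:3
Job degrees (workers who can do it): J1:2, J2:3, J3:2, J4:2, J5:2

Maximum worker degree is 3, achieved by: W2, W4, W5
Minimum job degree is 2, achieved by: J1, J3, J4, J5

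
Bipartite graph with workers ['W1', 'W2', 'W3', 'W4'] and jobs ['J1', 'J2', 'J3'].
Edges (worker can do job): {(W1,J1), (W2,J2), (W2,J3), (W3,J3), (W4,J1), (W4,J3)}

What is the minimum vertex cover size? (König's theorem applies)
Minimum vertex cover size = 3

By König's theorem: in bipartite graphs,
min vertex cover = max matching = 3

Maximum matching has size 3, so minimum vertex cover also has size 3.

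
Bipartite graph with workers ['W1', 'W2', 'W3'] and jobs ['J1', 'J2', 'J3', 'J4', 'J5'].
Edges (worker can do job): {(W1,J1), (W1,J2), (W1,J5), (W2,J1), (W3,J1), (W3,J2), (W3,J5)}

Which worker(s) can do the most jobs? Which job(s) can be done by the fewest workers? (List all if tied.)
Most versatile: W1, W3 (3 jobs); Least covered: J3, J4 (0 workers)

Worker degrees (jobs they can do): W1:3, W2:1, W3:3
Job degrees (workers who can do it): J1:3, J2:2, J3:0, J4:0, J5:2

Maximum worker degree is 3, achieved by: W1, W3
Minimum job degree is 0, achieved by: J3, J4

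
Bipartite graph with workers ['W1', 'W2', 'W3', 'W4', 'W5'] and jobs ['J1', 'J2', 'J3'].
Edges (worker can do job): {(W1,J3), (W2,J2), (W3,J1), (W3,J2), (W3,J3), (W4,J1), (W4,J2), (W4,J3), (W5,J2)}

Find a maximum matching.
Matching: {(W3,J1), (W4,J3), (W5,J2)}

Maximum matching (size 3):
  W3 → J1
  W4 → J3
  W5 → J2

Each worker is assigned to at most one job, and each job to at most one worker.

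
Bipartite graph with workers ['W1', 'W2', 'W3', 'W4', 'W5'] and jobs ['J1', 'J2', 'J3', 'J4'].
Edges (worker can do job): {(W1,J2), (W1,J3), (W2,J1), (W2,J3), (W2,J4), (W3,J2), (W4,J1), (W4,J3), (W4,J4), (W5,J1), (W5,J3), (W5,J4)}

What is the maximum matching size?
Maximum matching size = 4

Maximum matching: {(W1,J3), (W3,J2), (W4,J1), (W5,J4)}
Size: 4

This assigns 4 workers to 4 distinct jobs.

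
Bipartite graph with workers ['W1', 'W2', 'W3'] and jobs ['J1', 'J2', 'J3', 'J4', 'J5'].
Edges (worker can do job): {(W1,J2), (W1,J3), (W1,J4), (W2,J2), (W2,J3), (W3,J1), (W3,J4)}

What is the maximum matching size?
Maximum matching size = 3

Maximum matching: {(W1,J2), (W2,J3), (W3,J4)}
Size: 3

This assigns 3 workers to 3 distinct jobs.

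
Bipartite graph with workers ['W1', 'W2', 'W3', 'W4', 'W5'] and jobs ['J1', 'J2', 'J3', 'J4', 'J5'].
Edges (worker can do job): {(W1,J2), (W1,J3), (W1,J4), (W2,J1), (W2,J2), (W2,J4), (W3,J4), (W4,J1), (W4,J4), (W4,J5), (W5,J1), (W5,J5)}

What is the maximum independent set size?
Maximum independent set = 5

By König's theorem:
- Min vertex cover = Max matching = 5
- Max independent set = Total vertices - Min vertex cover
- Max independent set = 10 - 5 = 5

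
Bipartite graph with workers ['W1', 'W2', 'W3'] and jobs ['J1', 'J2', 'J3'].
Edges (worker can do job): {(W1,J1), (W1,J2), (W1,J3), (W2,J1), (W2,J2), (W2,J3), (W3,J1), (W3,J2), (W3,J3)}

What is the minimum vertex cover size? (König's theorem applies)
Minimum vertex cover size = 3

By König's theorem: in bipartite graphs,
min vertex cover = max matching = 3

Maximum matching has size 3, so minimum vertex cover also has size 3.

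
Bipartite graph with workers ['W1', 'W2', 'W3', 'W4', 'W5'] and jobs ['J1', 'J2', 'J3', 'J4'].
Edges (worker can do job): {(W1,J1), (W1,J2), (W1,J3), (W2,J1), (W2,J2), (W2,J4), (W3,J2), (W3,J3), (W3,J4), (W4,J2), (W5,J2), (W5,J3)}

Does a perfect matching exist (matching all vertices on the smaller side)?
Yes, perfect matching exists (size 4)

Perfect matching: {(W1,J1), (W2,J4), (W3,J2), (W5,J3)}
All 4 vertices on the smaller side are matched.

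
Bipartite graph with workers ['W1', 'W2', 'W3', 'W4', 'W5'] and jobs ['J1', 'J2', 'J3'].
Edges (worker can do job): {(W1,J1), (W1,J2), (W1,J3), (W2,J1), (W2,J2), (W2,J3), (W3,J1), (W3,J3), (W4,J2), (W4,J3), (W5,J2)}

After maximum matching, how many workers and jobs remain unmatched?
Unmatched: 2 workers, 0 jobs

Maximum matching size: 3
Workers: 5 total, 3 matched, 2 unmatched
Jobs: 3 total, 3 matched, 0 unmatched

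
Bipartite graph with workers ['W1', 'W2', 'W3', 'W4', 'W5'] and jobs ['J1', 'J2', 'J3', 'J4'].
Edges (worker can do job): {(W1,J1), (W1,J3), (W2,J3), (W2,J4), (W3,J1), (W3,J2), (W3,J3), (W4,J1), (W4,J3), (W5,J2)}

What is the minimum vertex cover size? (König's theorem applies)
Minimum vertex cover size = 4

By König's theorem: in bipartite graphs,
min vertex cover = max matching = 4

Maximum matching has size 4, so minimum vertex cover also has size 4.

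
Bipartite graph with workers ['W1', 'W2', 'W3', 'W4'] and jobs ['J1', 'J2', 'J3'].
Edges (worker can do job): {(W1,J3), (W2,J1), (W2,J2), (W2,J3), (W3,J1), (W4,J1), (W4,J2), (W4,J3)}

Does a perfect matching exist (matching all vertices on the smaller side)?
Yes, perfect matching exists (size 3)

Perfect matching: {(W1,J3), (W2,J2), (W4,J1)}
All 3 vertices on the smaller side are matched.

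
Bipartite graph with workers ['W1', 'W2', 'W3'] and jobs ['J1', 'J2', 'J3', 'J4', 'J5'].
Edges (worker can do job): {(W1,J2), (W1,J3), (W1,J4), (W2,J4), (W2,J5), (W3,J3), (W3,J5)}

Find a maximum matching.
Matching: {(W1,J3), (W2,J4), (W3,J5)}

Maximum matching (size 3):
  W1 → J3
  W2 → J4
  W3 → J5

Each worker is assigned to at most one job, and each job to at most one worker.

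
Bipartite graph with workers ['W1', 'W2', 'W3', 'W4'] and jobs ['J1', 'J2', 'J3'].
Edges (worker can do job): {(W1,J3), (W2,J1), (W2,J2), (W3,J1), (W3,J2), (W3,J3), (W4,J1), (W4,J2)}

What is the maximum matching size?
Maximum matching size = 3

Maximum matching: {(W1,J3), (W3,J1), (W4,J2)}
Size: 3

This assigns 3 workers to 3 distinct jobs.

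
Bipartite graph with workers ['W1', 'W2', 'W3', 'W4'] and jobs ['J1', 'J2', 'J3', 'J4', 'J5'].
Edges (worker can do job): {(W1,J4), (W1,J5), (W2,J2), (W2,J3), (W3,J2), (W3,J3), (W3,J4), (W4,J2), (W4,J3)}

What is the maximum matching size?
Maximum matching size = 4

Maximum matching: {(W1,J5), (W2,J2), (W3,J4), (W4,J3)}
Size: 4

This assigns 4 workers to 4 distinct jobs.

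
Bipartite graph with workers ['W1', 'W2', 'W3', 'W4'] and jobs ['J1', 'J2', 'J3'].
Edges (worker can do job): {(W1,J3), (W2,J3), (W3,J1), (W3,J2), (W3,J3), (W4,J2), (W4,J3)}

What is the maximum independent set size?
Maximum independent set = 4

By König's theorem:
- Min vertex cover = Max matching = 3
- Max independent set = Total vertices - Min vertex cover
- Max independent set = 7 - 3 = 4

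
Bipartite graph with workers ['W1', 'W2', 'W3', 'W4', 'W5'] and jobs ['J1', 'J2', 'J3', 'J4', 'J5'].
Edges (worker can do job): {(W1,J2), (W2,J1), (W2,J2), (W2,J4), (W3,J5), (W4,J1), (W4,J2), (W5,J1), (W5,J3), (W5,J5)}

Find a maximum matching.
Matching: {(W1,J2), (W2,J4), (W3,J5), (W4,J1), (W5,J3)}

Maximum matching (size 5):
  W1 → J2
  W2 → J4
  W3 → J5
  W4 → J1
  W5 → J3

Each worker is assigned to at most one job, and each job to at most one worker.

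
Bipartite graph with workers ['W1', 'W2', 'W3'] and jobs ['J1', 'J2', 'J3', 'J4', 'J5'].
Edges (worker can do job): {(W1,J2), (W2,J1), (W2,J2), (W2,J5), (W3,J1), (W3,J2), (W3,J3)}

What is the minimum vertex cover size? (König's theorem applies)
Minimum vertex cover size = 3

By König's theorem: in bipartite graphs,
min vertex cover = max matching = 3

Maximum matching has size 3, so minimum vertex cover also has size 3.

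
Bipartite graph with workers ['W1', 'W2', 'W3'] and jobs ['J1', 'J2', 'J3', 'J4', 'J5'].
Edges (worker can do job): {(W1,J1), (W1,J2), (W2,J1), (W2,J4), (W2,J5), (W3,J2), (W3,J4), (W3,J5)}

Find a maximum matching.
Matching: {(W1,J1), (W2,J5), (W3,J4)}

Maximum matching (size 3):
  W1 → J1
  W2 → J5
  W3 → J4

Each worker is assigned to at most one job, and each job to at most one worker.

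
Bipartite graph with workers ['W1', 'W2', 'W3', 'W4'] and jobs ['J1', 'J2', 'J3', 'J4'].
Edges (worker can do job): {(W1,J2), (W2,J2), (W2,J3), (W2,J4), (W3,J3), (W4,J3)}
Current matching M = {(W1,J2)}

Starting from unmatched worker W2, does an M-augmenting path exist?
Yes: W2 → J3

An M-augmenting path alternates non-matching / matching edges, starting and ending at unmatched vertices.
Path: W2 → J3
(J3 is unmatched in M, so the path is augmenting.)
Flipping edges along this path would increase |M| from 1 to 2.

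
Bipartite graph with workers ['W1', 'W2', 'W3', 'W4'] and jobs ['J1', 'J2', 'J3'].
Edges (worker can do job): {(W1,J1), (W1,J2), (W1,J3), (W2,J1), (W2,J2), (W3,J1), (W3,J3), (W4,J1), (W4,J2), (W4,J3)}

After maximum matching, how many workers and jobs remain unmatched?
Unmatched: 1 workers, 0 jobs

Maximum matching size: 3
Workers: 4 total, 3 matched, 1 unmatched
Jobs: 3 total, 3 matched, 0 unmatched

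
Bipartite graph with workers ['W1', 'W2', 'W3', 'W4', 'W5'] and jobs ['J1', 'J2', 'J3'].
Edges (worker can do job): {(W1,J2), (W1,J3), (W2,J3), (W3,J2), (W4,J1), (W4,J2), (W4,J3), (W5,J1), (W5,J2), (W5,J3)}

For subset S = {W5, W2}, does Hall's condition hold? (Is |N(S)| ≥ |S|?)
Yes: |N(S)| = 3, |S| = 2

Subset S = {W5, W2}
Neighbors N(S) = {J1, J2, J3}

|N(S)| = 3, |S| = 2
Hall's condition: |N(S)| ≥ |S| is satisfied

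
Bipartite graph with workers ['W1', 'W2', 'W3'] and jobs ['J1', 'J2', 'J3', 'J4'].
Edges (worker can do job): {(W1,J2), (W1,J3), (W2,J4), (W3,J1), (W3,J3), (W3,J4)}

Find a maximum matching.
Matching: {(W1,J2), (W2,J4), (W3,J3)}

Maximum matching (size 3):
  W1 → J2
  W2 → J4
  W3 → J3

Each worker is assigned to at most one job, and each job to at most one worker.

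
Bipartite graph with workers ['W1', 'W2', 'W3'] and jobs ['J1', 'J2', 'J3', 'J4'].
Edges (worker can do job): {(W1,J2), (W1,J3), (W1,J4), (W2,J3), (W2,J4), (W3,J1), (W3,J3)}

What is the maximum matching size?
Maximum matching size = 3

Maximum matching: {(W1,J2), (W2,J4), (W3,J3)}
Size: 3

This assigns 3 workers to 3 distinct jobs.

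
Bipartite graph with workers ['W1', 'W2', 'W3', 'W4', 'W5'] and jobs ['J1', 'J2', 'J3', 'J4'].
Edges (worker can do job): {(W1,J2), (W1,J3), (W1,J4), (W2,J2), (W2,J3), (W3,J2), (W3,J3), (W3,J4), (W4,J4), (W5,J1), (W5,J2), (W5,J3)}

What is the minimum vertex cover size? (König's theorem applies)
Minimum vertex cover size = 4

By König's theorem: in bipartite graphs,
min vertex cover = max matching = 4

Maximum matching has size 4, so minimum vertex cover also has size 4.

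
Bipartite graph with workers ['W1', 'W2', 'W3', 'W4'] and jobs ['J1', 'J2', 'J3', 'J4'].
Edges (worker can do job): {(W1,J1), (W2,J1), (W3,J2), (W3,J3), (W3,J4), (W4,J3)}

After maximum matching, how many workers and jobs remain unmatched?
Unmatched: 1 workers, 1 jobs

Maximum matching size: 3
Workers: 4 total, 3 matched, 1 unmatched
Jobs: 4 total, 3 matched, 1 unmatched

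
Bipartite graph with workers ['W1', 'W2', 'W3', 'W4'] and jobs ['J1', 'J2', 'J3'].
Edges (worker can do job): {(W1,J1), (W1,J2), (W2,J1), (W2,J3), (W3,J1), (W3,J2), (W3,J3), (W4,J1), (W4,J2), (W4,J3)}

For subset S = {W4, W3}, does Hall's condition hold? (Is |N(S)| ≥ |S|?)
Yes: |N(S)| = 3, |S| = 2

Subset S = {W4, W3}
Neighbors N(S) = {J1, J2, J3}

|N(S)| = 3, |S| = 2
Hall's condition: |N(S)| ≥ |S| is satisfied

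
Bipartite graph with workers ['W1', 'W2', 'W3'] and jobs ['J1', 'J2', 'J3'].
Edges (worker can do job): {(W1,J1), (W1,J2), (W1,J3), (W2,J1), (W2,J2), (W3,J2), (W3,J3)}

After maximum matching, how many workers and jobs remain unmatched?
Unmatched: 0 workers, 0 jobs

Maximum matching size: 3
Workers: 3 total, 3 matched, 0 unmatched
Jobs: 3 total, 3 matched, 0 unmatched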